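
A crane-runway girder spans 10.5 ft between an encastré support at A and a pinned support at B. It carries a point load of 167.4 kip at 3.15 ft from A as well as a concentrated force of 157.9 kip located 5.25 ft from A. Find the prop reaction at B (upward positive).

Release the roller at B. Primary structure: cantilever fixed at A.
Free-end deflection of the primary structure under the applied loading (downward +):
  point load 167.4 at a = 3.15: Pa²(3L − a)/(6EI) = 7848/EI
  point load 157.9 at a = 5.25: Pa²(3L − a)/(6EI) = 19041/EI
  δ_0 = 26889/EI
Flexibility coefficient — unit upward force at B: δ_{BB} = L³/(3EI) = 385.9/EI.
The prop prevents deflection at B: R_B = δ_0/δ_{BB} = 26889/385.9 = 69.68 kip.

R_B = 69.68 kip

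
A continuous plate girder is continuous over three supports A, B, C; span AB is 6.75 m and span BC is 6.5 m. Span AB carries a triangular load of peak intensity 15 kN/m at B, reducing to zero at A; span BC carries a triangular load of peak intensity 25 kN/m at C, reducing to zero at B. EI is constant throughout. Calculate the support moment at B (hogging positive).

Release continuity at B by inserting a hinge; the redundant is the internal moment M_B. The primary structure is two simply-supported spans AB and BC.
Discontinuity in slope at B on the released structure — sum the simple-span end rotations:
  span AB: triangular load, peak 15: w₀L³/(45EI) = 102.5/EI
  span BC: triangular load, peak 25: 7w₀L³/(360EI) = 133.5/EI
  relative rotation θ_0 = (102.5 + 133.5)/EI = 236/EI
A unit hogging moment at B produces rotation L₁/(3EI) + L₂/(3EI) = 4.417/EI.
Compatibility: M_B·(L₁+L₂)/(3EI) = θ_0, giving M_B = 53.44 kN·m (hogging).

M_B = 53.44 kN·m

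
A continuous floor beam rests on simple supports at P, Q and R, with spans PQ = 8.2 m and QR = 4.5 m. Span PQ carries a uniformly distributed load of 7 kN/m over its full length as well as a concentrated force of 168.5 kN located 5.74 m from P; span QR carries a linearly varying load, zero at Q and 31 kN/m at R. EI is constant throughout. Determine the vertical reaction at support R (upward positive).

R_R = -0.2126 kN

Take M_Q as the redundant. Released structure: two simple spans PQ and QR with a hinge at Q.
Rotations at Q on the released spans (each span's end-slope, ×1/EI):
  span PQ: UDL 7: wL³/(24EI) = 160.8/EI
  span PQ: point load 168.5 at a = 5.74: Pab(L + a)/(6LEI) = 674.1/EI
  span QR: triangular load, peak 31: 7w₀L³/(360EI) = 54.93/EI
  relative rotation θ_0 = (834.9 + 54.93)/EI = 889.9/EI
A unit hogging moment at Q produces rotation L₁/(3EI) + L₂/(3EI) = 4.233/EI.
Compatibility: M_Q·(L₁+L₂)/(3EI) = θ_0, giving M_Q = 210.2 kN·m (hogging).
Span QR, ΣM about R: R_Q^{QR}·4.5 = 104.6 + 210.2, so R_Q^{QR} = 69.96 kN and R_R = 69.75 − 69.96 = -0.2126 kN.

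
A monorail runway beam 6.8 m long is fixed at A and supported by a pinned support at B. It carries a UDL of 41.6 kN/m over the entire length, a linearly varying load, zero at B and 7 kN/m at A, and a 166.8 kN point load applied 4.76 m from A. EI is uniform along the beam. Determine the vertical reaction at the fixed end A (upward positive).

Release the roller at B. Primary structure: cantilever fixed at A.
Downward deflection at the released point B due to the loads:
  UDL 41.6: wL⁴/(8EI) = 11118/EI
  triangular load, peak 7 at the fixed end: w₀L⁴/(30EI) = 498.9/EI
  point load 166.8 at a = 4.76: Pa²(3L − a)/(6EI) = 9851/EI
  δ_0 = 21469/EI
Flexibility coefficient — unit upward force at B: δ_{BB} = L³/(3EI) = 104.8/EI.
Compatibility at B: δ_0 − R_B·δ_{BB} = 0, so R_B = 21469/104.8 = 204.8 kN.
Vertical equilibrium: R_A = ΣP − R_B = 473.5 − 204.8 = 268.6 kN.

R_A = 268.6 kN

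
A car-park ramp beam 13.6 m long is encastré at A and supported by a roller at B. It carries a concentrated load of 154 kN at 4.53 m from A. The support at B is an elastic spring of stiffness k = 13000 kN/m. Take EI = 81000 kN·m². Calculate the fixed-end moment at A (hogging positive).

M_A = 390.1 kN·m

Release the roller at B. Primary structure: cantilever fixed at A.
Primary-structure tip deflection at B by superposition:
  point load 154 at a = 4.53: Pa²(3L − a)/(6EI) = 19104/EI
Flexibility coefficient — unit upward force at B: δ_{BB} = L³/(3EI) = 838.5/EI.
With EI = 81000 kN·m²: δ_0 = 0.23585 m and δ_{BB} = 0.010352 m/kN.
Compatibility — the spring shortens by R_B/k under the reaction it provides: δ_0 − R_B·δ_{BB} = R_B/k. With 1/k = 0.000077 m/kN, R_B = δ_0 / (δ_{BB} + 1/k) = 0.23585 / (0.010352 + 0.000077) = 22.62 kN.
Moment equilibrium about A: M_A = Σ(load moments about A) − R_B·L = 697.6 − 22.62×13.6 = 390.1 kN·m.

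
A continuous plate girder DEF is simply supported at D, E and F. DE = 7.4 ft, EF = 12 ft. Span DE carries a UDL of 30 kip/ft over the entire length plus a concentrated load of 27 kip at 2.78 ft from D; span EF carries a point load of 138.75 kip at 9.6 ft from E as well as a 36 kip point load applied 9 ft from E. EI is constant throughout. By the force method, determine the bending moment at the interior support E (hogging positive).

Release continuity at E by inserting a hinge; the redundant is the internal moment M_E. The primary structure is two simply-supported spans DE and EF.
End slopes at the hinge E, treating each span as simply supported:
  span DE: UDL 30: wL³/(24EI) = 506.5/EI
  span DE: point load 27 at a = 2.78: Pab(L + a)/(6LEI) = 79.51/EI
  span EF: point load 138.75 at a = 9.6: Pab(L + b)/(6LEI) = 639.4/EI
  span EF: point load 36 at a = 9: Pab(L + b)/(6LEI) = 202.5/EI
  relative rotation θ_0 = (586 + 841.9)/EI = 1428/EI
A unit hogging moment at E produces rotation L₁/(3EI) + L₂/(3EI) = 6.467/EI.
Compatibility: M_E·(L₁+L₂)/(3EI) = θ_0, giving M_E = 220.8 kip·ft (hogging).

M_E = 220.8 kip·ft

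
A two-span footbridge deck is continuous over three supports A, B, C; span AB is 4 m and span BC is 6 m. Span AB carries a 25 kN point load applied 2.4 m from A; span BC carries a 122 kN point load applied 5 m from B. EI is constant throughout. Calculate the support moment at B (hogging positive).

Take M_B as the redundant. Released structure: two simple spans AB and BC with a hinge at B.
Discontinuity in slope at B on the released structure — sum the simple-span end rotations:
  span AB: point load 25 at a = 2.4: Pab(L + a)/(6LEI) = 25.6/EI
  span BC: point load 122 at a = 5: Pab(L + b)/(6LEI) = 118.6/EI
  relative rotation θ_0 = (25.6 + 118.6)/EI = 144.2/EI
A unit hogging moment at B produces rotation L₁/(3EI) + L₂/(3EI) = 3.333/EI.
Compatibility: M_B·(L₁+L₂)/(3EI) = θ_0, giving M_B = 43.26 kN·m (hogging).

M_B = 43.26 kN·m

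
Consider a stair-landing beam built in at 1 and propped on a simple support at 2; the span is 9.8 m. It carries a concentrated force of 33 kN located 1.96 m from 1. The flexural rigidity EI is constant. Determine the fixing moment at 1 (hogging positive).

Choose R_2 as the redundant. The primary structure is the cantilever fixed at 1.
Free-end deflection of the primary structure under the applied loading (downward +):
  point load 33 at a = 1.96: Pa²(3L − a)/(6EI) = 579.8/EI
Tip deflection under a unit load at 2: L³/(3EI) = 313.7/EI.
The prop prevents deflection at 2: R_2 = δ_0/δ_{22} = 579.8/313.7 = 1.848 kN.
Moment equilibrium about 1: M_1 = Σ(load moments about 1) − R_2·L = 64.68 − 1.848×9.8 = 46.57 kN·m.

M_1 = 46.57 kN·m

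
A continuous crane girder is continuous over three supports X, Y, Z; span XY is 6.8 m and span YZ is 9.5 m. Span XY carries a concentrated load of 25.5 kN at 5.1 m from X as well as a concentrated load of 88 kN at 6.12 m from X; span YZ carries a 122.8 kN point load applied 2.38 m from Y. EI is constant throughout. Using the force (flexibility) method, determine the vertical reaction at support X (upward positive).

R_X = -6.132 kN

Insert a hinge at Y; M_Y is the redundant, and each span becomes simply supported.
End slopes at the hinge Y, treating each span as simply supported:
  span XY: point load 25.5 at a = 5.1: Pab(L + a)/(6LEI) = 64.48/EI
  span XY: point load 88 at a = 6.12: Pab(L + a)/(6LEI) = 116/EI
  span YZ: point load 122.8 at a = 2.38: Pab(L + b)/(6LEI) = 606.8/EI
  relative rotation θ_0 = (180.5 + 606.8)/EI = 787.2/EI
A unit hogging moment at Y produces rotation L₁/(3EI) + L₂/(3EI) = 5.433/EI.
Slope continuity at Y: θ_0 = M_Y·5.433/EI, so M_Y = 787.2/5.433 = 144.9 kN·m (hogging).
Span XY, ΣM about X with M_Y applied at Y: R_Y^{XY}·6.8 = 668.6 + 144.9, so R_Y^{XY} = 119.6 kN and R_X = 113.5 − 119.6 = -6.132 kN.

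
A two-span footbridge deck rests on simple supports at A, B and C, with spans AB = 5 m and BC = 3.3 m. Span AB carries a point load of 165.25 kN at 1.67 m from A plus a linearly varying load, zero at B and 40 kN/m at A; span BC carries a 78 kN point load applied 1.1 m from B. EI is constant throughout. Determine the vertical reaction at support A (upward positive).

Insert a hinge at B; M_B is the redundant, and each span becomes simply supported.
Rotations at B on the released spans (each span's end-slope, ×1/EI):
  span AB: point load 165.25 at a = 1.67: Pab(L + a)/(6LEI) = 204.3/EI
  span AB: triangular load, peak 40: 7w₀L³/(360EI) = 97.22/EI
  span BC: point load 78 at a = 1.1: Pab(L + b)/(6LEI) = 52.43/EI
  relative rotation θ_0 = (301.5 + 52.43)/EI = 354/EI
A unit hogging moment at B produces rotation L₁/(3EI) + L₂/(3EI) = 2.767/EI.
Slope continuity at B: θ_0 = M_B·2.767/EI, so M_B = 354/2.767 = 127.9 kN·m (hogging).
Span AB, ΣM about A with M_B applied at B: R_B^{AB}·5 = 442.6 + 127.9, so R_B^{AB} = 114.1 kN and R_A = 265.2 − 114.1 = 151.1 kN.

R_A = 151.1 kN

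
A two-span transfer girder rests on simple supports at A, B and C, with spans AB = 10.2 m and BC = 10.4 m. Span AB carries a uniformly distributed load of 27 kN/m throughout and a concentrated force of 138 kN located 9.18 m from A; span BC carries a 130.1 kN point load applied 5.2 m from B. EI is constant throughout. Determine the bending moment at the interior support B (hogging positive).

Release continuity at B by inserting a hinge; the redundant is the internal moment M_B. The primary structure is two simply-supported spans AB and BC.
Rotations at B on the released spans (each span's end-slope, ×1/EI):
  span AB: UDL 27: wL³/(24EI) = 1194/EI
  span AB: point load 138 at a = 9.18: Pab(L + a)/(6LEI) = 409.2/EI
  span BC: point load 130.1 at a = 5.2: Pab(L + b)/(6LEI) = 879.5/EI
  relative rotation θ_0 = (1603 + 879.5)/EI = 2483/EI
A unit hogging moment at B produces rotation L₁/(3EI) + L₂/(3EI) = 6.867/EI.
Compatibility: M_B·(L₁+L₂)/(3EI) = θ_0, giving M_B = 361.5 kN·m (hogging).

M_B = 361.5 kN·m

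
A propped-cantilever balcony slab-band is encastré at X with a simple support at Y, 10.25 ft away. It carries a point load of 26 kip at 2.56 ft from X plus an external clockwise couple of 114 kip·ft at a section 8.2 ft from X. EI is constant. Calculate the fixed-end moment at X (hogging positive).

Choose R_Y as the redundant. The primary structure is the cantilever fixed at X.
Downward deflection at the released point Y due to the loads:
  point load 26 at a = 2.56: Pa²(3L − a)/(6EI) = 800.6/EI
  clockwise couple 114 at a = 8.2: M₀a(2L − a)/(2EI) = 5749/EI
  δ_0 = 6550/EI
Tip deflection under a unit load at Y: L³/(3EI) = 359/EI.
Compatibility at Y: δ_0 − R_Y·δ_{YY} = 0, so R_Y = 6550/359 = 18.25 kip.
Moment equilibrium about X: M_X = Σ(load moments about X) − R_Y·L = 180.6 − 18.25×10.25 = -6.46 kip·ft.

M_X = -6.46 kip·ft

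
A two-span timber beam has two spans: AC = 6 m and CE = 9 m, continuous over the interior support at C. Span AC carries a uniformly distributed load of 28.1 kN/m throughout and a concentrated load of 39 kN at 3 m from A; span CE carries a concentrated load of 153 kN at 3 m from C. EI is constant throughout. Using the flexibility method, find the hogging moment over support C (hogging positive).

Insert a hinge at C; M_C is the redundant, and each span becomes simply supported.
End slopes at the hinge C, treating each span as simply supported:
  span AC: UDL 28.1: wL³/(24EI) = 252.9/EI
  span AC: point load 39 at a = 3: Pab(L + a)/(6LEI) = 87.75/EI
  span CE: point load 153 at a = 3: Pab(L + b)/(6LEI) = 765/EI
  relative rotation θ_0 = (340.6 + 765)/EI = 1106/EI
A unit hogging moment at C produces rotation L₁/(3EI) + L₂/(3EI) = 5/EI.
Slope continuity at C: θ_0 = M_C·5/EI, so M_C = 1106/5 = 221.1 kN·m (hogging).

M_C = 221.1 kN·m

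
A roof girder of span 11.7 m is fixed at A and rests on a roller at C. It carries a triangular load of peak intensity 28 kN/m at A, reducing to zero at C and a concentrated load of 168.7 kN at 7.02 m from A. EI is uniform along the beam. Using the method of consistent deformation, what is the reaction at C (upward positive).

Release the roller at C. Primary structure: cantilever fixed at A.
Downward deflection at the released point C due to the loads:
  triangular load, peak 28 at the fixed end: w₀L⁴/(30EI) = 17490/EI
  point load 168.7 at a = 7.02: Pa²(3L − a)/(6EI) = 38908/EI
  δ_0 = 56397/EI
Tip deflection under a unit load at C: L³/(3EI) = 533.9/EI.
The prop prevents deflection at C: R_C = δ_0/δ_{CC} = 56397/533.9 = 105.6 kN.

R_C = 105.6 kN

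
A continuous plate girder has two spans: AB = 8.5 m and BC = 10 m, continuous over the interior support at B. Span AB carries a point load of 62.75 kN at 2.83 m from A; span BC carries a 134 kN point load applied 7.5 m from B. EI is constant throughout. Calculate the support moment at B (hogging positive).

M_B = 121.2 kN·m

Take M_B as the redundant. Released structure: two simple spans AB and BC with a hinge at B.
Rotations at B on the released spans (each span's end-slope, ×1/EI):
  span AB: point load 62.75 at a = 2.83: Pab(L + a)/(6LEI) = 223.7/EI
  span BC: point load 134 at a = 7.5: Pab(L + b)/(6LEI) = 523.4/EI
  relative rotation θ_0 = (223.7 + 523.4)/EI = 747.1/EI
A unit hogging moment at B produces rotation L₁/(3EI) + L₂/(3EI) = 6.167/EI.
Compatibility: M_B·(L₁+L₂)/(3EI) = θ_0, giving M_B = 121.2 kN·m (hogging).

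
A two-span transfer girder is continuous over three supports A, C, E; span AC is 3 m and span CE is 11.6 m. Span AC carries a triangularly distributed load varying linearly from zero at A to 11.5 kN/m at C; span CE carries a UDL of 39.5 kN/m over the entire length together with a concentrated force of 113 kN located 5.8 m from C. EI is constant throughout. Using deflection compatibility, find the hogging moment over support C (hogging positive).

M_C = 724.6 kN·m

Insert a hinge at C; M_C is the redundant, and each span becomes simply supported.
End slopes at the hinge C, treating each span as simply supported:
  span AC: triangular load, peak 11.5: w₀L³/(45EI) = 6.9/EI
  span CE: UDL 39.5: wL³/(24EI) = 2569/EI
  span CE: point load 113 at a = 5.8: Pab(L + b)/(6LEI) = 950.3/EI
  relative rotation θ_0 = (6.9 + 3519)/EI = 3526/EI
A unit hogging moment at C produces rotation L₁/(3EI) + L₂/(3EI) = 4.867/EI.
Slope continuity at C: θ_0 = M_C·4.867/EI, so M_C = 3526/4.867 = 724.6 kN·m (hogging).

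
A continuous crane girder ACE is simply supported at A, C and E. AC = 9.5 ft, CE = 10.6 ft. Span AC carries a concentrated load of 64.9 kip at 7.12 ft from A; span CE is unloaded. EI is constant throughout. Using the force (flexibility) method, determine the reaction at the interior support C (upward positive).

R_C = 58.19 kip

Take M_C as the redundant. Released structure: two simple spans AC and CE with a hinge at C.
Discontinuity in slope at C on the released structure — sum the simple-span end rotations:
  span AC: point load 64.9 at a = 7.12: Pab(L + a)/(6LEI) = 320.7/EI
  relative rotation θ_0 = (320.7 + 0)/EI = 320.7/EI
A unit hogging moment at C produces rotation L₁/(3EI) + L₂/(3EI) = 6.7/EI.
Compatibility: M_C·(L₁+L₂)/(3EI) = θ_0, giving M_C = 47.86 kip·ft (hogging).
Span AC, ΣM about A with M_C applied at C: R_C^{AC}·9.5 = 462.1 + 47.86, so R_C^{AC} = 53.68 kip and R_A = 64.9 − 53.68 = 11.22 kip.
Span CE, ΣM about E: R_C^{CE}·10.6 = 0 + 47.86, so R_C^{CE} = 4.515 kip and R_E = 0 − 4.515 = -4.515 kip.
R_C = 53.68 + 4.515 = 58.19 kip.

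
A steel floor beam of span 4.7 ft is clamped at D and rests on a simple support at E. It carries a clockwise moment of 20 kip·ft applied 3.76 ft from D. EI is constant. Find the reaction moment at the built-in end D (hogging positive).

Take the reaction at E as the redundant and release it; the primary structure is a cantilever fixed at D.
Downward deflection at the released point E due to the loads:
  clockwise couple 20 at a = 3.76: M₀a(2L − a)/(2EI) = 212.1/EI
Flexibility coefficient — unit upward force at E: δ_{EE} = L³/(3EI) = 34.61/EI.
Compatibility at E: δ_0 − R_E·δ_{EE} = 0, so R_E = 212.1/34.61 = 6.128 kip.
Moment equilibrium about D: M_D = Σ(load moments about D) − R_E·L = 20 − 6.128×4.7 = -8.8 kip·ft.

M_D = -8.8 kip·ft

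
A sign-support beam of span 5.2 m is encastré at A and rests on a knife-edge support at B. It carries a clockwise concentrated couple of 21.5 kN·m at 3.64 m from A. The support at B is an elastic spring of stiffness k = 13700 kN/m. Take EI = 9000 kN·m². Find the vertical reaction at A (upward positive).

Take the reaction at B as the redundant and release it; the primary structure is a cantilever fixed at A.
Free-end deflection of the primary structure under the applied loading (downward +):
  clockwise couple 21.5 at a = 3.64: M₀a(2L − a)/(2EI) = 264.5/EI
Tip deflection under a unit load at B: L³/(3EI) = 46.87/EI.
With EI = 9000 kN·m²: δ_0 = 0.029391 m and δ_{BB} = 0.005208 m/kN.
Compatibility — the spring shortens by R_B/k under the reaction it provides: δ_0 − R_B·δ_{BB} = R_B/k. With 1/k = 0.000073 m/kN, R_B = δ_0 / (δ_{BB} + 1/k) = 0.029391 / (0.005208 + 0.000073) = 5.566 kN.
Vertical equilibrium: R_A = ΣP − R_B = 0 − 5.566 = -5.566 kN.

R_A = -5.566 kN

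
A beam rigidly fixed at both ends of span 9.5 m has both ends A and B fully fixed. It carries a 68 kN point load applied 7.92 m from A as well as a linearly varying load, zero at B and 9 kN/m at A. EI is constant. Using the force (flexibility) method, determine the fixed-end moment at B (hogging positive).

M_B = 101.7 kN·m

Take the two fixed-end moments M_A, M_B as redundants; the released structure is the simple span AB.
Simple-span end rotations at A and B under the given loads:
  at A: point load 68 at a = 7.92: Pab(L + b)/(6LEI) = 165.4/EI
  at B: point load 68 at a = 7.92: Pab(L + a)/(6LEI) = 260.1/EI
  at A: triangular load, peak 9: w₀L³/(45EI) = 171.5/EI
  at B: triangular load, peak 9: 7w₀L³/(360EI) = 150/EI
  θ_A0 = 336.9/EI,  θ_B0 = 410.1/EI
Flexibility coefficients: a unit moment at one end gives L/(3EI) there and L/(6EI) at the far end, so f₁₁ = f₂₂ = 3.167/EI and f₁₂ = f₂₁ = 1.583/EI.
Compatibility — zero rotation at each built-in end:
  3.167 M_A + 1.583 M_B = 336.9
  1.583 M_A + 3.167 M_B = 410.1
Solving the pair gives M_A = 55.51 kN·m and M_B = 101.7 kN·m (hogging).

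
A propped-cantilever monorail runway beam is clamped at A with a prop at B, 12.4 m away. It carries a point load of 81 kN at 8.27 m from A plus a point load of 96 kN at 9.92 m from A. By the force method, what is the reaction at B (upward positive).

Release the roller at B. Primary structure: cantilever fixed at A.
Primary-structure tip deflection at B by superposition:
  point load 81 at a = 8.27: Pa²(3L − a)/(6EI) = 26711/EI
  point load 96 at a = 9.92: Pa²(3L − a)/(6EI) = 42952/EI
  δ_0 = 69664/EI
Tip deflection under a unit load at B: L³/(3EI) = 635.5/EI.
Compatibility at B: δ_0 − R_B·δ_{BB} = 0, so R_B = 69664/635.5 = 109.6 kN.

R_B = 109.6 kN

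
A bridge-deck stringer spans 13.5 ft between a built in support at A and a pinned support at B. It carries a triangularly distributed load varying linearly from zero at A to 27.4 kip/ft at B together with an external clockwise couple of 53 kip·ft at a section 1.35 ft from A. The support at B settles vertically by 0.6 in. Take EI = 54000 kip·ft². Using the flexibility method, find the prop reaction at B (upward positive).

Remove the prop at B; the released (primary) structure is a cantilever built in at A.
Downward deflection at the released point B due to the loads:
  triangular load, peak 27.4 at the free end: 11w₀L⁴/(120EI) = 83425/EI
  clockwise couple 53 at a = 1.35: M₀a(2L − a)/(2EI) = 917.6/EI
  δ_0 = 84343/EI
Flexibility coefficient — unit upward force at B: δ_{BB} = L³/(3EI) = 820.1/EI.
With EI = 54000 kip·ft²: δ_0 = 1.5619 ft and δ_{BB} = 0.015187 ft/kip.
Compatibility — the beam at B must follow the support down by 0.05 ft: δ_0 − R_B·δ_{BB} = 0.05, so R_B = (1.5619 − 0.05)/0.015187 = 99.55 kip.

R_B = 99.55 kip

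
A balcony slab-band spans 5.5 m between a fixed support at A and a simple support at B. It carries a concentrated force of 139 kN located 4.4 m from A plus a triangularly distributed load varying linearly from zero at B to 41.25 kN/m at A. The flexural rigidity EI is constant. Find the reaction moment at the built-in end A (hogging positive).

M_A = 156.6 kN·m

Remove the prop at B; the released (primary) structure is a cantilever built in at A.
Downward deflection at the released point B due to the loads:
  point load 139 at a = 4.4: Pa²(3L − a)/(6EI) = 5427/EI
  triangular load, peak 41.25 at the fixed end: w₀L⁴/(30EI) = 1258/EI
  δ_0 = 6685/EI
Flexibility coefficient — unit upward force at B: δ_{BB} = L³/(3EI) = 55.46/EI.
The prop prevents deflection at B: R_B = δ_0/δ_{BB} = 6685/55.46 = 120.5 kN.
Moment equilibrium about A: M_A = Σ(load moments about A) − R_B·L = 819.6 − 120.5×5.5 = 156.6 kN·m.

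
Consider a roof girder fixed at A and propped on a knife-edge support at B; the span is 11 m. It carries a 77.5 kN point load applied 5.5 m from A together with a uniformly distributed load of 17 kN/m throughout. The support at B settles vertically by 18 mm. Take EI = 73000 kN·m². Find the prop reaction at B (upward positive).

R_B = 91.38 kN

Remove the prop at B; the released (primary) structure is a cantilever built in at A.
Downward deflection at the released point B due to the loads:
  point load 77.5 at a = 5.5: Pa²(3L − a)/(6EI) = 10745/EI
  UDL 17: wL⁴/(8EI) = 31112/EI
  δ_0 = 41857/EI
Tip deflection under a unit load at B: L³/(3EI) = 443.7/EI.
With EI = 73000 kN·m²: δ_0 = 0.57339 m and δ_{BB} = 0.006078 m/kN.
Compatibility — the beam at B must follow the support down by 0.018 m: δ_0 − R_B·δ_{BB} = 0.018, so R_B = (0.57339 − 0.018)/0.006078 = 91.38 kN.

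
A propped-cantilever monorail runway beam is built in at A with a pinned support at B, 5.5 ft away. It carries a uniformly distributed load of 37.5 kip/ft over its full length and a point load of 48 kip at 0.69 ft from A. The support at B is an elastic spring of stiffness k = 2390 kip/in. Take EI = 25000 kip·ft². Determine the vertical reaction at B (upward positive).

Take the reaction at B as the redundant and release it; the primary structure is a cantilever fixed at A.
Primary-structure tip deflection at B by superposition:
  UDL 37.5: wL⁴/(8EI) = 4289/EI
  point load 48 at a = 0.69: Pa²(3L − a)/(6EI) = 60.22/EI
  δ_0 = 4350/EI
Tip deflection under a unit load at B: L³/(3EI) = 55.46/EI.
With EI = 25000 kip·ft²: δ_0 = 0.17398 ft and δ_{BB} = 0.002218 ft/kip.
Compatibility — the spring shortens by R_B/k under the reaction it provides: δ_0 − R_B·δ_{BB} = R_B/k. With 1/k = 1/(2390×12) ft/kip = 0.000035 ft/kip, R_B = δ_0 / (δ_{BB} + 1/k) = 0.17398 / (0.002218 + 0.000035) = 77.22 kip.

R_B = 77.22 kip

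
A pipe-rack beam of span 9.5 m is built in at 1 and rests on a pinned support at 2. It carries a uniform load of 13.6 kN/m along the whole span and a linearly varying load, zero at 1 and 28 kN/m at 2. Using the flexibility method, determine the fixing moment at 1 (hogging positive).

M_1 = 300.8 kN·m

Choose R_2 as the redundant. The primary structure is the cantilever fixed at 1.
Downward deflection at the released point 2 due to the loads:
  UDL 13.6: wL⁴/(8EI) = 13847/EI
  triangular load, peak 28 at the free end: 11w₀L⁴/(120EI) = 20906/EI
  δ_0 = 34752/EI
Tip deflection under a unit load at 2: L³/(3EI) = 285.8/EI.
The prop prevents deflection at 2: R_2 = δ_0/δ_{22} = 34752/285.8 = 121.6 kN.
Moment equilibrium about 1: M_1 = Σ(load moments about 1) − R_2·L = 1456 − 121.6×9.5 = 300.8 kN·m.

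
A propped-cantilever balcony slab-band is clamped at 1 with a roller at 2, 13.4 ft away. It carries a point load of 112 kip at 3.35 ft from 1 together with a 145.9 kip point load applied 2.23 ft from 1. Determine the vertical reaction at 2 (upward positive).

R_2 = 15.35 kip

Remove the prop at 2; the released (primary) structure is a cantilever built in at 1.
Deflection at 2 on the released cantilever, summing each load's contribution:
  point load 112 at a = 3.35: Pa²(3L − a)/(6EI) = 7720/EI
  point load 145.9 at a = 2.23: Pa²(3L − a)/(6EI) = 4591/EI
  δ_0 = 12311/EI
Flexibility coefficient — unit upward force at 2: δ_{22} = L³/(3EI) = 802/EI.
The prop prevents deflection at 2: R_2 = δ_0/δ_{22} = 12311/802 = 15.35 kip.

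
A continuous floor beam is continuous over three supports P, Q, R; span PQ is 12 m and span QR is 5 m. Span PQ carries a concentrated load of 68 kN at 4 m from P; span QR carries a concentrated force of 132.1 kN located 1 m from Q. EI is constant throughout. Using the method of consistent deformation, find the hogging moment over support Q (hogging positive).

Insert a hinge at Q; M_Q is the redundant, and each span becomes simply supported.
Rotations at Q on the released spans (each span's end-slope, ×1/EI):
  span PQ: point load 68 at a = 4: Pab(L + a)/(6LEI) = 483.6/EI
  span QR: point load 132.1 at a = 1: Pab(L + b)/(6LEI) = 158.5/EI
  relative rotation θ_0 = (483.6 + 158.5)/EI = 642.1/EI
A unit hogging moment at Q produces rotation L₁/(3EI) + L₂/(3EI) = 5.667/EI.
Slope continuity at Q: θ_0 = M_Q·5.667/EI, so M_Q = 642.1/5.667 = 113.3 kN·m (hogging).

M_Q = 113.3 kN·m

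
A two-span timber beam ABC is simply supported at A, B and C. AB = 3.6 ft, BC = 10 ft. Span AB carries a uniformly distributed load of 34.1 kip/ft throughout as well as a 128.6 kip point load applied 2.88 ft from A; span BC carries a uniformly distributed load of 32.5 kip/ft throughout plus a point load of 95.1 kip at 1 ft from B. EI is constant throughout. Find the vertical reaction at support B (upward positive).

R_B = 560 kip

Release continuity at B by inserting a hinge; the redundant is the internal moment M_B. The primary structure is two simply-supported spans AB and BC.
Rotations at B on the released spans (each span's end-slope, ×1/EI):
  span AB: UDL 34.1: wL³/(24EI) = 66.29/EI
  span AB: point load 128.6 at a = 2.88: Pab(L + a)/(6LEI) = 80/EI
  span BC: UDL 32.5: wL³/(24EI) = 1354/EI
  span BC: point load 95.1 at a = 1: Pab(L + b)/(6LEI) = 271/EI
  relative rotation θ_0 = (146.3 + 1625)/EI = 1771/EI
A unit hogging moment at B produces rotation L₁/(3EI) + L₂/(3EI) = 4.533/EI.
Slope continuity at B: θ_0 = M_B·4.533/EI, so M_B = 1771/4.533 = 390.8 kip·ft (hogging).
Span AB, ΣM about A with M_B applied at B: R_B^{AB}·3.6 = 591.3 + 390.8, so R_B^{AB} = 272.8 kip and R_A = 251.4 − 272.8 = -21.45 kip.
Span BC, ΣM about C: R_B^{BC}·10 = 2481 + 390.8, so R_B^{BC} = 287.2 kip and R_C = 420.1 − 287.2 = 132.9 kip.
R_B = 272.8 + 287.2 = 560 kip.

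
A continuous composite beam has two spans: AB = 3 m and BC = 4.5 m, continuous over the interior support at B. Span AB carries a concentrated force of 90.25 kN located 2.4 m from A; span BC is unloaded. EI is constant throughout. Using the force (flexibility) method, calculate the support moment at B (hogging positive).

Insert a hinge at B; M_B is the redundant, and each span becomes simply supported.
Rotations at B on the released spans (each span's end-slope, ×1/EI):
  span AB: point load 90.25 at a = 2.4: Pab(L + a)/(6LEI) = 38.99/EI
  relative rotation θ_0 = (38.99 + 0)/EI = 38.99/EI
A unit hogging moment at B produces rotation L₁/(3EI) + L₂/(3EI) = 2.5/EI.
Compatibility: M_B·(L₁+L₂)/(3EI) = θ_0, giving M_B = 15.6 kN·m (hogging).

M_B = 15.6 kN·m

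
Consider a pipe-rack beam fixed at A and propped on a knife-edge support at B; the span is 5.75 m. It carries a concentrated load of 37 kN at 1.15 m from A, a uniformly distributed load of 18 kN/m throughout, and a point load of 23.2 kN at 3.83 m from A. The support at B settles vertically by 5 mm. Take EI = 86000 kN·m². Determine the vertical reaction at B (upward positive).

R_B = 46.11 kN

Take the reaction at B as the redundant and release it; the primary structure is a cantilever fixed at A.
Primary-structure tip deflection at B by superposition:
  point load 37 at a = 1.15: Pa²(3L − a)/(6EI) = 131.3/EI
  UDL 18: wL⁴/(8EI) = 2460/EI
  point load 23.2 at a = 3.83: Pa²(3L − a)/(6EI) = 761.2/EI
  δ_0 = 3352/EI
Flexibility coefficient — unit upward force at B: δ_{BB} = L³/(3EI) = 63.37/EI.
With EI = 86000 kN·m²: δ_0 = 0.038977 m and δ_{BB} = 0.000737 m/kN.
Compatibility — the beam at B must follow the support down by 0.005 m: δ_0 − R_B·δ_{BB} = 0.005, so R_B = (0.038977 − 0.005)/0.000737 = 46.11 kN.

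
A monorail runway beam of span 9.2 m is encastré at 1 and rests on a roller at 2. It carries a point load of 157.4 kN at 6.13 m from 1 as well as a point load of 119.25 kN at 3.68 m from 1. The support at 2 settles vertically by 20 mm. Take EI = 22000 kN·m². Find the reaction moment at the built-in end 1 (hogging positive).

Remove the prop at 2; the released (primary) structure is a cantilever built in at 1.
Primary-structure tip deflection at 2 by superposition:
  point load 157.4 at a = 6.13: Pa²(3L − a)/(6EI) = 21164/EI
  point load 119.25 at a = 3.68: Pa²(3L − a)/(6EI) = 6438/EI
  δ_0 = 27603/EI
Tip deflection under a unit load at 2: L³/(3EI) = 259.6/EI.
With EI = 22000 kN·m²: δ_0 = 1.2547 m and δ_{22} = 0.011798 m/kN.
Compatibility — the beam at 2 must follow the support down by 0.02 m: δ_0 − R_2·δ_{22} = 0.02, so R_2 = (1.2547 − 0.02)/0.011798 = 104.6 kN.
Moment equilibrium about 1: M_1 = Σ(load moments about 1) − R_2·L = 1404 − 104.6×9.2 = 440.9 kN·m.

M_1 = 440.9 kN·m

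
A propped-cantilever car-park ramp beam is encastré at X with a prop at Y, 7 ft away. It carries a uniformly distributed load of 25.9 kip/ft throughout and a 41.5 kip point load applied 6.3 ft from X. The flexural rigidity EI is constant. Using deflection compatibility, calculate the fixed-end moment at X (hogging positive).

Release the roller at Y. Primary structure: cantilever fixed at X.
Deflection at Y on the released cantilever, summing each load's contribution:
  UDL 25.9: wL⁴/(8EI) = 7773/EI
  point load 41.5 at a = 6.3: Pa²(3L − a)/(6EI) = 4035/EI
  δ_0 = 11809/EI
Tip deflection under a unit load at Y: L³/(3EI) = 114.3/EI.
Compatibility at Y: δ_0 − R_Y·δ_{YY} = 0, so R_Y = 11809/114.3 = 103.3 kip.
Moment equilibrium about X: M_X = Σ(load moments about X) − R_Y·L = 896 − 103.3×7 = 173 kip·ft.

M_X = 173 kip·ft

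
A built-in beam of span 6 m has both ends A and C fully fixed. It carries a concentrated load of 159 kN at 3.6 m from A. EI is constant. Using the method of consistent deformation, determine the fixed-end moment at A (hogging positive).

Take the two fixed-end moments M_A, M_C as redundants; the released structure is the simple span AC.
On the primary (simply-supported) span, the end slopes from the loading are:
  at A: point load 159 at a = 3.6: Pab(L + b)/(6LEI) = 320.5/EI
  at C: point load 159 at a = 3.6: Pab(L + a)/(6LEI) = 366.3/EI
  θ_A0 = 320.5/EI,  θ_C0 = 366.3/EI
Flexibility coefficients: a unit moment at one end gives L/(3EI) there and L/(6EI) at the far end, so f₁₁ = f₂₂ = 2/EI and f₁₂ = f₂₁ = 1/EI.
Compatibility — zero rotation at each built-in end:
  2 M_A + 1 M_C = 320.5
  1 M_A + 2 M_C = 366.3
Solving the pair gives M_A = 91.58 kN·m and M_C = 137.4 kN·m (hogging).

M_A = 91.58 kN·m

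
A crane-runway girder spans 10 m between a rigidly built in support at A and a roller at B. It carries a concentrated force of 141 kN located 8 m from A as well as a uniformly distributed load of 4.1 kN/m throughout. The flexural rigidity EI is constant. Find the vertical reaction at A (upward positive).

R_A = 67.36 kN

Remove the prop at B; the released (primary) structure is a cantilever built in at A.
Downward deflection at the released point B due to the loads:
  point load 141 at a = 8: Pa²(3L − a)/(6EI) = 33088/EI
  UDL 4.1: wL⁴/(8EI) = 5125/EI
  δ_0 = 38213/EI
Tip deflection under a unit load at B: L³/(3EI) = 333.3/EI.
Compatibility at B: δ_0 − R_B·δ_{BB} = 0, so R_B = 38213/333.3 = 114.6 kN.
Vertical equilibrium: R_A = ΣP − R_B = 182 − 114.6 = 67.36 kN.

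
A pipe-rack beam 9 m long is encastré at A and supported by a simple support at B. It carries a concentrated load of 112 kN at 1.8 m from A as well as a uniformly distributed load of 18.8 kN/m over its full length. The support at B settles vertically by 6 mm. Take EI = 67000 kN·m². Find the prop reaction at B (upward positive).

R_B = 68.07 kN

Release the roller at B. Primary structure: cantilever fixed at A.
Downward deflection at the released point B due to the loads:
  point load 112 at a = 1.8: Pa²(3L − a)/(6EI) = 1524/EI
  UDL 18.8: wL⁴/(8EI) = 15418/EI
  δ_0 = 16942/EI
Tip deflection under a unit load at B: L³/(3EI) = 243/EI.
With EI = 67000 kN·m²: δ_0 = 0.25287 m and δ_{BB} = 0.003627 m/kN.
Compatibility — the beam at B must follow the support down by 0.006 m: δ_0 − R_B·δ_{BB} = 0.006, so R_B = (0.25287 − 0.006)/0.003627 = 68.07 kN.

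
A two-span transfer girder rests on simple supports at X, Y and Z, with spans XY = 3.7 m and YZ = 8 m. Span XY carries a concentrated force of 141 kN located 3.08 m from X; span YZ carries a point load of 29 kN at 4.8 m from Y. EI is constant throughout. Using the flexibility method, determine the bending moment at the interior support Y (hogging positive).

M_Y = 47.74 kN·m

Release continuity at Y by inserting a hinge; the redundant is the internal moment M_Y. The primary structure is two simply-supported spans XY and YZ.
Discontinuity in slope at Y on the released structure — sum the simple-span end rotations:
  span XY: point load 141 at a = 3.08: Pab(L + a)/(6LEI) = 82.23/EI
  span YZ: point load 29 at a = 4.8: Pab(L + b)/(6LEI) = 103.9/EI
  relative rotation θ_0 = (82.23 + 103.9)/EI = 186.2/EI
A unit hogging moment at Y produces rotation L₁/(3EI) + L₂/(3EI) = 3.9/EI.
Slope continuity at Y: θ_0 = M_Y·3.9/EI, so M_Y = 186.2/3.9 = 47.74 kN·m (hogging).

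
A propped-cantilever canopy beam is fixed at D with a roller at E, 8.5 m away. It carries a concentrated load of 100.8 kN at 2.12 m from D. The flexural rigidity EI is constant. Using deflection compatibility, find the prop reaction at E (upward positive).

R_E = 8.624 kN

Remove the prop at E; the released (primary) structure is a cantilever built in at D.
Deflection at E on the released cantilever, summing each load's contribution:
  point load 100.8 at a = 2.12: Pa²(3L − a)/(6EI) = 1765/EI
Flexibility coefficient — unit upward force at E: δ_{EE} = L³/(3EI) = 204.7/EI.
The prop prevents deflection at E: R_E = δ_0/δ_{EE} = 1765/204.7 = 8.624 kN.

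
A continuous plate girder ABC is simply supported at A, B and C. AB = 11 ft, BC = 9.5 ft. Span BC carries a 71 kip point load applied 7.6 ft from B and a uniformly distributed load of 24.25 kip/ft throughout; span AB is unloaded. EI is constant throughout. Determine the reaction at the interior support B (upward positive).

R_B = 160.1 kip

Take M_B as the redundant. Released structure: two simple spans AB and BC with a hinge at B.
Rotations at B on the released spans (each span's end-slope, ×1/EI):
  span BC: point load 71 at a = 7.6: Pab(L + b)/(6LEI) = 205/EI
  span BC: UDL 24.25: wL³/(24EI) = 866.3/EI
  relative rotation θ_0 = (0 + 1071)/EI = 1071/EI
A unit hogging moment at B produces rotation L₁/(3EI) + L₂/(3EI) = 6.833/EI.
Slope continuity at B: θ_0 = M_B·6.833/EI, so M_B = 1071/6.833 = 156.8 kip·ft (hogging).
Span AB, ΣM about A with M_B applied at B: R_B^{AB}·11 = 0 + 156.8, so R_B^{AB} = 14.25 kip and R_A = 0 − 14.25 = -14.25 kip.
Span BC, ΣM about C: R_B^{BC}·9.5 = 1229 + 156.8, so R_B^{BC} = 145.9 kip and R_C = 301.4 − 145.9 = 155.5 kip.
R_B = 14.25 + 145.9 = 160.1 kip.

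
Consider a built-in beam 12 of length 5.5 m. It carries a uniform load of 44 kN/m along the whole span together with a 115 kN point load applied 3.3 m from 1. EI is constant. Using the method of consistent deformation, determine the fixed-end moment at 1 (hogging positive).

M_1 = 171.6 kN·m

Release both end moments; the primary structure is a simply-supported span 12 with redundants M_1 and M_2.
End rotations of the released simple span under the applied load (×1/EI):
  at 1: UDL 44: wL³/(24EI) = 305/EI
  at 2: UDL 44: wL³/(24EI) = 305/EI
  at 1: point load 115 at a = 3.3: Pab(L + b)/(6LEI) = 194.8/EI
  at 2: point load 115 at a = 3.3: Pab(L + a)/(6LEI) = 222.6/EI
  θ_10 = 499.8/EI,  θ_20 = 527.7/EI
Flexibility coefficients: a unit moment at one end gives L/(3EI) there and L/(6EI) at the far end, so f₁₁ = f₂₂ = 1.833/EI and f₁₂ = f₂₁ = 0.9167/EI.
Compatibility — zero rotation at each built-in end:
  1.833 M_1 + 0.9167 M_2 = 499.8
  0.9167 M_1 + 1.833 M_2 = 527.7
Solving the pair gives M_1 = 171.6 kN·m and M_2 = 202 kN·m (hogging).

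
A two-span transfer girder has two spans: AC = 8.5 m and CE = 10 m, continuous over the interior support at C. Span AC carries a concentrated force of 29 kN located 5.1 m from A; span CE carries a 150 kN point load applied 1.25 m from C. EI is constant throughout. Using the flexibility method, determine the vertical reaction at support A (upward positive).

R_A = -0.7394 kN

Insert a hinge at C; M_C is the redundant, and each span becomes simply supported.
Rotations at C on the released spans (each span's end-slope, ×1/EI):
  span AC: point load 29 at a = 5.1: Pab(L + a)/(6LEI) = 134.1/EI
  span CE: point load 150 at a = 1.25: Pab(L + b)/(6LEI) = 512.7/EI
  relative rotation θ_0 = (134.1 + 512.7)/EI = 646.8/EI
A unit hogging moment at C produces rotation L₁/(3EI) + L₂/(3EI) = 6.167/EI.
Compatibility: M_C·(L₁+L₂)/(3EI) = θ_0, giving M_C = 104.9 kN·m (hogging).
Span AC, ΣM about A with M_C applied at C: R_C^{AC}·8.5 = 147.9 + 104.9, so R_C^{AC} = 29.74 kN and R_A = 29 − 29.74 = -0.7394 kN.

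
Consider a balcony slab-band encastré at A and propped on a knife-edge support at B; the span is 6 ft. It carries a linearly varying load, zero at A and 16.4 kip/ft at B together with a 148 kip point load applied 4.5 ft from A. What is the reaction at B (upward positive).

R_B = 120.7 kip

Release the roller at B. Primary structure: cantilever fixed at A.
Downward deflection at the released point B due to the loads:
  triangular load, peak 16.4 at the free end: 11w₀L⁴/(120EI) = 1948/EI
  point load 148 at a = 4.5: Pa²(3L − a)/(6EI) = 6743/EI
  δ_0 = 8692/EI
Flexibility coefficient — unit upward force at B: δ_{BB} = L³/(3EI) = 72/EI.
Compatibility at B: δ_0 − R_B·δ_{BB} = 0, so R_B = 8692/72 = 120.7 kip.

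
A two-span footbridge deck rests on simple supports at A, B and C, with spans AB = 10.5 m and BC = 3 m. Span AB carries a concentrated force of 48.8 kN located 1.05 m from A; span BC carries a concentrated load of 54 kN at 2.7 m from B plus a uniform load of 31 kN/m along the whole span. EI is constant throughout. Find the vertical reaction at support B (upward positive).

R_B = 69.32 kN

Take M_B as the redundant. Released structure: two simple spans AB and BC with a hinge at B.
Rotations at B on the released spans (each span's end-slope, ×1/EI):
  span AB: point load 48.8 at a = 1.05: Pab(L + a)/(6LEI) = 88.77/EI
  span BC: point load 54 at a = 2.7: Pab(L + b)/(6LEI) = 8.019/EI
  span BC: UDL 31: wL³/(24EI) = 34.88/EI
  relative rotation θ_0 = (88.77 + 42.89)/EI = 131.7/EI
A unit hogging moment at B produces rotation L₁/(3EI) + L₂/(3EI) = 4.5/EI.
Compatibility: M_B·(L₁+L₂)/(3EI) = θ_0, giving M_B = 29.26 kN·m (hogging).
Span AB, ΣM about A with M_B applied at B: R_B^{AB}·10.5 = 51.24 + 29.26, so R_B^{AB} = 7.667 kN and R_A = 48.8 − 7.667 = 41.13 kN.
Span BC, ΣM about C: R_B^{BC}·3 = 155.7 + 29.26, so R_B^{BC} = 61.65 kN and R_C = 147 − 61.65 = 85.35 kN.
R_B = 7.667 + 61.65 = 69.32 kN.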